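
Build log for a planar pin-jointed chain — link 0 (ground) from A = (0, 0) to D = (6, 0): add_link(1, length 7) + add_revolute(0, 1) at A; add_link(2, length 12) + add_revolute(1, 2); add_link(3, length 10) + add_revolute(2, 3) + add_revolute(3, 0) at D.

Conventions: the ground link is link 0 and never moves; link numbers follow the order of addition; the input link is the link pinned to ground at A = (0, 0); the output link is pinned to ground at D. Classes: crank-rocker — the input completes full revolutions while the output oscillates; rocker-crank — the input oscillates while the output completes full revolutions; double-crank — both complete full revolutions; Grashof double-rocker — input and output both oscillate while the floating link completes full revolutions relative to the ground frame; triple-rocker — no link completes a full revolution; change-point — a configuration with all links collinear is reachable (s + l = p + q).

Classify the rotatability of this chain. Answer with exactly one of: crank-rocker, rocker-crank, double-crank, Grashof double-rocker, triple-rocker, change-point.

lengths: ground=6, input=7, coupler=12, output=10
sorted: s=6 (shortest), l=12 (longest), p+q=17
s + l = 18 vs p + q = 17
s + l > p + q → non-Grashof → no link fully rotates → triple-rocker

triple-rocker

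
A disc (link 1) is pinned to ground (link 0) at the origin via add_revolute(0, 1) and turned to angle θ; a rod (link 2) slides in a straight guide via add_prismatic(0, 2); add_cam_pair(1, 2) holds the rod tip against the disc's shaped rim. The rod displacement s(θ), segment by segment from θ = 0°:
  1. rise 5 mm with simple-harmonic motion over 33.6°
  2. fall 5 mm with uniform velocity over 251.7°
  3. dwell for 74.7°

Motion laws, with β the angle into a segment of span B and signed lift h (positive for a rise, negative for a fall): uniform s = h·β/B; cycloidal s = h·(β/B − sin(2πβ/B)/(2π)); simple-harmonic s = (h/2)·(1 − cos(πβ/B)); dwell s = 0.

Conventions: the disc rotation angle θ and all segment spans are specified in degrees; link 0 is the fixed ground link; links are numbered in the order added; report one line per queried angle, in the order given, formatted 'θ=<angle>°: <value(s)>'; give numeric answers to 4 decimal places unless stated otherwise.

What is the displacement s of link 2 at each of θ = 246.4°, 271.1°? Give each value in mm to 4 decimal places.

segment 1 (0° to 33.6°, simple-harmonic, h = 5) is passed completely: s = 0.0000 + (5) = 5.0000
θ = 246.4° falls in segment 2 (33.6° to 285.3°, uniform, h = -5): β = 246.4 − 33.6 = 212.8°, B = 251.7°; Δs = -5·212.8/251.7 = -4.2273; s = 5.0000 − 4.2273 = 0.7727
θ = 271.1° falls in segment 2 (33.6° to 285.3°, uniform, h = -5): β = 271.1 − 33.6 = 237.5°, B = 251.7°; Δs = -5·237.5/251.7 = -4.7179; s = 5.0000 − 4.7179 = 0.2821

θ=246.4°: 0.7727
θ=271.1°: 0.2821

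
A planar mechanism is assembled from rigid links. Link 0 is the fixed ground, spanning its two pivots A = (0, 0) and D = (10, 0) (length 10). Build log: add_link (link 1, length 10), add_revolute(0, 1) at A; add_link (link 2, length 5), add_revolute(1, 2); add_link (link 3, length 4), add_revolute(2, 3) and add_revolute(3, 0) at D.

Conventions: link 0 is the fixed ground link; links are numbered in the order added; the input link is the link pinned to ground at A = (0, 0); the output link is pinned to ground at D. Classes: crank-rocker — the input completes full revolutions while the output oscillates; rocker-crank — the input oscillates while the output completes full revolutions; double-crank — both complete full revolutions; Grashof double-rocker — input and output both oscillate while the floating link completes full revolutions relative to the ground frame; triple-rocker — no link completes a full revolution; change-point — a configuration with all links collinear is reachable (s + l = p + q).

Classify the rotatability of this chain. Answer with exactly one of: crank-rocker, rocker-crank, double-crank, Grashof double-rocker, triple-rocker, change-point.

lengths: ground=10, input=10, coupler=5, output=4
sorted: s=4 (shortest), l=10 (longest), p+q=15
s + l = 14 vs p + q = 15
s + l < p + q (Grashof) with shortest = output link → rocker-crank

rocker-crank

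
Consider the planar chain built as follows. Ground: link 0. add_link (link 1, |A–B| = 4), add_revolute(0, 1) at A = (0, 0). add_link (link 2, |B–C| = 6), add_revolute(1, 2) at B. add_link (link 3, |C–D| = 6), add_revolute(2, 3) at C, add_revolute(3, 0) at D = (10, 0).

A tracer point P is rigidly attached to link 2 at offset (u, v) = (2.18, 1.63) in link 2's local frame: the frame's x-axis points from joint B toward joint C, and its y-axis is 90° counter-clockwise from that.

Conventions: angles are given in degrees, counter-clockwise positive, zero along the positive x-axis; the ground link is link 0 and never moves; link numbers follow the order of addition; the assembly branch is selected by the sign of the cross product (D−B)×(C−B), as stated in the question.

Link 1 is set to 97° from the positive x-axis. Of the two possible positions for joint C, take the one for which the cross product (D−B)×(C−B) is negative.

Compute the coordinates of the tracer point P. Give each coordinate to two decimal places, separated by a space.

A=(0,0), D=(10.00,0)
B = A + 4.00·(cos97°, sin97°) = (-0.4875, 3.9702)
|BD| = 11.2138
circle(B,6.00) ∩ circle(D,6.00): a=5.6069, h=2.1360
  candidates: C₊=(5.5125,3.9828) cross=23.953; C₋=(4.0000,-0.0126) cross=-23.953
  branch - wants cross < 0 → take C=(4.0000,-0.0126) (cross=-23.953)
ex = (C−B)/|BC| = (0.7479,-0.6638); ey = (0.6638,0.7479)
P = B + 2.18·ex + 1.63·ey = (2.2250,3.7422)

2.22 3.74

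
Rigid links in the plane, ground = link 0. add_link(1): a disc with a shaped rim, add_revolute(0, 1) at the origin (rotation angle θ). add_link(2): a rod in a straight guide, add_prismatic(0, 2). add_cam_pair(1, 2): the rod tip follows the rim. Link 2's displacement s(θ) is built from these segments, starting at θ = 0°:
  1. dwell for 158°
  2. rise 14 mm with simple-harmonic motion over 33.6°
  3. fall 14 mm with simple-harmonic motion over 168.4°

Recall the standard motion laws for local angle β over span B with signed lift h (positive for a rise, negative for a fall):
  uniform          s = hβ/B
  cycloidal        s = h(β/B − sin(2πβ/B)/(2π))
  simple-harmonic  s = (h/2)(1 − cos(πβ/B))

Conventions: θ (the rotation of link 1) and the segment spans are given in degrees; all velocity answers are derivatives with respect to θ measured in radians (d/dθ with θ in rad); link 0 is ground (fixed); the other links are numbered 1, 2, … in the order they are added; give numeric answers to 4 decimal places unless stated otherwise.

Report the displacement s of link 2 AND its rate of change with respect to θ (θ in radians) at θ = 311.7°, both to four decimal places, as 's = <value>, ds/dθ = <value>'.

segment 1 (0° to 158°, dwell): s unchanged at 0.0000
segment 2 (158° to 191.6°, simple-harmonic, h = 14) is passed completely: s = 0.0000 + (14) = 14.0000
θ = 311.7° falls in segment 3 (191.6° to 360°, simple-harmonic, h = -14): β = 311.7 − 191.6 = 120.1°, B = 168.4°; Δs = -14/2·(1 − cos(π·0.7132)) = -11.3454; s = 14.0000 − 11.3454 = 2.6546
velocity in seg [191.6°–360°] (simple-harmonic), θ in radians: β = 120.1° = 2.0961 rad, B = 168.4° = 2.9391 rad; ds/dθ = (πh/(2B)) sin(πβ/B) = (π·(-14)/(2·2.9391)) sin(π·0.7132) = -5.865935 mm/rad

s = 2.6546, ds/dθ = -5.8659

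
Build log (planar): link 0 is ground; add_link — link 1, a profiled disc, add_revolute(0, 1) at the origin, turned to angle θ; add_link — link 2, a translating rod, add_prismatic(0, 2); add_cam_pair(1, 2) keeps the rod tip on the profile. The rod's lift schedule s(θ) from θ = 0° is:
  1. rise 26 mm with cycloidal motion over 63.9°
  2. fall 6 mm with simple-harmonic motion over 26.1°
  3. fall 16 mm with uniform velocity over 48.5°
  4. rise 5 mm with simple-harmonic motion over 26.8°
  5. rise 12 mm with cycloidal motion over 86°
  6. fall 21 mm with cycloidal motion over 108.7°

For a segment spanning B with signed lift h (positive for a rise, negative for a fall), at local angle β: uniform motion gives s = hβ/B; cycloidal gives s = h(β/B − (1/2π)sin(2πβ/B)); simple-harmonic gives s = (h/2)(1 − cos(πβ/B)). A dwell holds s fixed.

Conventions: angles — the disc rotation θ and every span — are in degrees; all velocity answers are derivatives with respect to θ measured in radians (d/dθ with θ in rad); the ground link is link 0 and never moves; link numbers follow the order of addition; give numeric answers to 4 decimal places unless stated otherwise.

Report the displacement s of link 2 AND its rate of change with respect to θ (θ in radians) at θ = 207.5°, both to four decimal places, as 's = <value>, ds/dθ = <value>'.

seg 1 [0°–63.9°] cycloidal, h=26: full span → s += 26 → s = 26.0000
seg 2 [63.9°–90°] simple-harmonic, h=-6: full span → s += -6 → s = 20.0000
seg 3 [90°–138.5°] uniform, h=-16: full span → s += -16 → s = 4.0000
seg 4 [138.5°–165.3°] simple-harmonic, h=5: full span → s += 5 → s = 9.0000
seg 5 [165.3°–251.3°] cycloidal, h=12: θ=207.5° here. β=42.2, B=86. 12·(0.4907 − sin(2π·0.4907)/(2π)) = 5.7768 → s = 14.7768
velocity in seg [165.3°–251.3°] (cycloidal), θ in radians: β = 42.2° = 0.7365 rad, B = 86° = 1.5010 rad; ds/dθ = (h/B)(1 − cos(2πβ/B)) = (12/1.5010)(1 − cos(2π·0.4907)) = 15.975868 mm/rad

s = 14.7768, ds/dθ = 15.9759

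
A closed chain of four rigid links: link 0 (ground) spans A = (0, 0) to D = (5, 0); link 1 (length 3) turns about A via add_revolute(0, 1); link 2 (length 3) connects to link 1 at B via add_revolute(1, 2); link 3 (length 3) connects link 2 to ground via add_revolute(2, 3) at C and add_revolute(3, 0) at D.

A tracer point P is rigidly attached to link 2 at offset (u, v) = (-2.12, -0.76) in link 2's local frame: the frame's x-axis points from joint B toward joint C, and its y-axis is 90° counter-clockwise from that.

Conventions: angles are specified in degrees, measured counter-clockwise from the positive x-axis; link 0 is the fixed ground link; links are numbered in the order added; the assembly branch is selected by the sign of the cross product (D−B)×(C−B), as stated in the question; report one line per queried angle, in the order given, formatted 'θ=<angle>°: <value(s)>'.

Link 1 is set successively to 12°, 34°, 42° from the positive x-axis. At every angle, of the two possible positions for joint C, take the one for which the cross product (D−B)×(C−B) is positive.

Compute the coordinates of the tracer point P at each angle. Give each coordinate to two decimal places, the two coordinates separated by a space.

A=(0,0), D=(5.00,0)
θ=12°: B = A + 3.00·(cos12°, sin12°) = (2.9344, 0.6237)
θ=12°: |BD| = 2.1577
θ=12°: circle(B,3.00) ∩ circle(D,3.00): a=1.0788, h=2.7993
θ=12°:   candidates: C₊=(4.7764,2.9917) cross=6.040; C₋=(3.1580,-2.3679) cross=-6.040
θ=12°:   branch + wants cross > 0 → take C=(4.7764,2.9917) (cross=6.040)
θ=12°: ex = (C−B)/|BC| = (0.6140,0.7893); ey = (-0.7893,0.6140)
θ=12°: P = B + -2.12·ex + -0.76·ey = (2.2326,-1.5162)
θ=34°: B = A + 3.00·(cos34°, sin34°) = (2.4871, 1.6776)
θ=34°: |BD| = 3.0214
θ=34°: circle(B,3.00) ∩ circle(D,3.00): a=1.5107, h=2.5919
θ=34°:   candidates: C₊=(5.1826,2.9944) cross=7.831; C₋=(2.3045,-1.3169) cross=-7.831
θ=34°:   branch + wants cross > 0 → take C=(5.1826,2.9944) (cross=7.831)
θ=34°: ex = (C−B)/|BC| = (0.8985,0.4390); ey = (-0.4390,0.8985)
θ=34°: P = B + -2.12·ex + -0.76·ey = (0.9159,0.0641)
θ=42°: B = A + 3.00·(cos42°, sin42°) = (2.2294, 2.0074)
θ=42°: |BD| = 3.4214
θ=42°: circle(B,3.00) ∩ circle(D,3.00): a=1.7107, h=2.4645
θ=42°:   candidates: C₊=(5.0607,2.9994) cross=8.432; C₋=(2.1688,-0.9920) cross=-8.432
θ=42°:   branch + wants cross > 0 → take C=(5.0607,2.9994) (cross=8.432)
θ=42°: ex = (C−B)/|BC| = (0.9437,0.3307); ey = (-0.3307,0.9437)
θ=42°: P = B + -2.12·ex + -0.76·ey = (0.4800,0.5891)

θ=12°: 2.23 -1.52
θ=34°: 0.92 0.06
θ=42°: 0.48 0.59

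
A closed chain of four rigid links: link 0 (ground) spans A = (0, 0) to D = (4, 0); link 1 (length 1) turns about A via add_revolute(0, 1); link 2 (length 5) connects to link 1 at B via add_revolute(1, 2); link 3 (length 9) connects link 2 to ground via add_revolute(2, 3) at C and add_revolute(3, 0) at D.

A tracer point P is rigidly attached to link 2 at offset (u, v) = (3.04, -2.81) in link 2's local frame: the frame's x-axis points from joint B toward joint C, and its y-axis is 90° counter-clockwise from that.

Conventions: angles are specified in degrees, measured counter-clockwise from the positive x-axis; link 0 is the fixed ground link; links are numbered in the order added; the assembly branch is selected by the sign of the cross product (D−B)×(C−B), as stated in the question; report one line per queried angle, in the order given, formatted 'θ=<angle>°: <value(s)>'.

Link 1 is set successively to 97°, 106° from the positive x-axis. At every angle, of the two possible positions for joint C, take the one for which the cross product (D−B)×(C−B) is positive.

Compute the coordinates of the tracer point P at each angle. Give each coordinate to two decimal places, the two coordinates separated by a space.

A=(0,0), D=(4.00,0)
θ=97°: B = A + 1.00·(cos97°, sin97°) = (-0.1219, 0.9925)
θ=97°: |BD| = 4.2397
θ=97°: circle(B,5.00) ∩ circle(D,9.00): a=-4.4844, h=2.2113
θ=97°:   candidates: C₊=(-3.9640,4.1923) cross=9.375; C₋=(-4.9994,-0.1075) cross=-9.375
θ=97°:   branch + wants cross > 0 → take C=(-3.9640,4.1923) (cross=9.375)
θ=97°: ex = (C−B)/|BC| = (-0.7684,0.6399); ey = (-0.6399,-0.7684)
θ=97°: P = B + 3.04·ex + -2.81·ey = (-0.6596,5.0972)
θ=106°: B = A + 1.00·(cos106°, sin106°) = (-0.2756, 0.9613)
θ=106°: |BD| = 4.3824
θ=106°: circle(B,5.00) ∩ circle(D,9.00): a=-4.1981, h=2.7159
θ=106°:   candidates: C₊=(-3.7757,4.5319) cross=11.902; C₋=(-4.9672,-0.7677) cross=-11.902
θ=106°:   branch + wants cross > 0 → take C=(-3.7757,4.5319) (cross=11.902)
θ=106°: ex = (C−B)/|BC| = (-0.7000,0.7141); ey = (-0.7141,-0.7000)
θ=106°: P = B + 3.04·ex + -2.81·ey = (-0.3970,5.0993)

θ=97°: -0.66 5.10
θ=106°: -0.40 5.10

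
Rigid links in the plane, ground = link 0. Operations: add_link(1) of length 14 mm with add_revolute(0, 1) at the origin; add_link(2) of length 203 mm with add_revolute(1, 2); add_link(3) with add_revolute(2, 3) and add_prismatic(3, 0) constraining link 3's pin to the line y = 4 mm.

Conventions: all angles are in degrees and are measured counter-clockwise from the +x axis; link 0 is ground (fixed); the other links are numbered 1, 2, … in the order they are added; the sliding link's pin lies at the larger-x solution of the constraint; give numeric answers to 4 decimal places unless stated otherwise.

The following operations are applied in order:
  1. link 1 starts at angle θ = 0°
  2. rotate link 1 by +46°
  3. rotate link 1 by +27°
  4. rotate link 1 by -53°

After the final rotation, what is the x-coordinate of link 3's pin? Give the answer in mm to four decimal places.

geometry: r = 14 mm, L = 203 mm, e = 4 mm; θ starts at 0°
rotate link 1 by +46°: θ ← 0° +46° = 46°
rotate link 1 by +27°: θ ← 46° +27° = 73°
rotate link 1 by -53°: θ ← 73° -53° = 20°
crank pin P = (r cos θ, r sin θ) = (13.155697, 4.788282)
h = r sin θ − e = 4.788282 − 4 = 0.788282
x = r cos θ + √(L² − h²) = 13.155697 + 202.998469 = 216.154166

216.1542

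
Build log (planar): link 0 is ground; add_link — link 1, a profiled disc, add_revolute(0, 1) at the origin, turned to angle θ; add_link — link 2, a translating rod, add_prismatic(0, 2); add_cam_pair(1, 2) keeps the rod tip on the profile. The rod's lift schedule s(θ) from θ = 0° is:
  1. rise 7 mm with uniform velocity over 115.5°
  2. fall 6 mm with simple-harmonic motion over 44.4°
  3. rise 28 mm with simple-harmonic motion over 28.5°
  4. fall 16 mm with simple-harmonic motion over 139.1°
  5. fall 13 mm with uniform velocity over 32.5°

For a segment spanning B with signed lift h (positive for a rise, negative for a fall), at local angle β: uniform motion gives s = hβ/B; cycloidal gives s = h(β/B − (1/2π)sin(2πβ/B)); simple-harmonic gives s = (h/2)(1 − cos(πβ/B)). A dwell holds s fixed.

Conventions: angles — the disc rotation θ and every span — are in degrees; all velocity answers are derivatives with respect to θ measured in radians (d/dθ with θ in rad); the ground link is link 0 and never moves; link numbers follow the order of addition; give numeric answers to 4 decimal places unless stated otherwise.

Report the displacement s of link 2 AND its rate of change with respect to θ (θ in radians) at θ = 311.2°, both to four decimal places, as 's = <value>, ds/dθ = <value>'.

seg 1 [0°–115.5°] uniform, h=7: full span → s += 7 → s = 7.0000
seg 2 [115.5°–159.9°] simple-harmonic, h=-6: full span → s += -6 → s = 1.0000
seg 3 [159.9°–188.4°] simple-harmonic, h=28: full span → s += 28 → s = 29.0000
seg 4 [188.4°–327.5°] simple-harmonic, h=-16: θ=311.2° here. β=122.8, B=139.1. -16/2·(1 − cos(π·0.8828)) = -15.4640 → s = 13.5360
velocity in seg [188.4°–327.5°] (simple-harmonic), θ in radians: β = 122.8° = 2.1433 rad, B = 139.1° = 2.4278 rad; ds/dθ = (πh/(2B)) sin(πβ/B) = (π·(-16)/(2·2.4278)) sin(π·0.8828) = -3.725558 mm/rad

s = 13.5360, ds/dθ = -3.7256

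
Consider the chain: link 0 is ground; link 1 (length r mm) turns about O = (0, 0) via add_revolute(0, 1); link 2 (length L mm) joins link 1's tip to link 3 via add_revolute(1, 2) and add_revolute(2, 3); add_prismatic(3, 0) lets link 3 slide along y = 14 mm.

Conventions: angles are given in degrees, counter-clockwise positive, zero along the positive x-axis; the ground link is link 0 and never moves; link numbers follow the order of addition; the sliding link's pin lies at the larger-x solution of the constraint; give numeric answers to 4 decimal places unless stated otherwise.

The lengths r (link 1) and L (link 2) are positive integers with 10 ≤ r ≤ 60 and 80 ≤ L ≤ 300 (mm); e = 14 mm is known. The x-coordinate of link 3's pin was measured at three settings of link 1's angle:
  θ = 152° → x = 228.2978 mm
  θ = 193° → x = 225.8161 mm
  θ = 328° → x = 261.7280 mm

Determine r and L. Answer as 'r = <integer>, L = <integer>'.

constraint per measurement: (x − r cos θ)² + (r sin θ − e)² = L²
subtracting the θ₁ and θ₂ equations cancels the r² and L² terms:
r = (x₁² − x₂²) / (2[(x₁cos θ₁ + e sin θ₁) − (x₂cos θ₂ + e sin θ₂)]) = 19.9993 → r = 20
L² = (x₁ − r cos θ₁)² + (r sin θ₁ − e)² = 60515.9811 → L = 246.0000 → L = 246
check at θ₃=328°: x = 261.7280 (printed 261.7280) ✓

r = 20, L = 246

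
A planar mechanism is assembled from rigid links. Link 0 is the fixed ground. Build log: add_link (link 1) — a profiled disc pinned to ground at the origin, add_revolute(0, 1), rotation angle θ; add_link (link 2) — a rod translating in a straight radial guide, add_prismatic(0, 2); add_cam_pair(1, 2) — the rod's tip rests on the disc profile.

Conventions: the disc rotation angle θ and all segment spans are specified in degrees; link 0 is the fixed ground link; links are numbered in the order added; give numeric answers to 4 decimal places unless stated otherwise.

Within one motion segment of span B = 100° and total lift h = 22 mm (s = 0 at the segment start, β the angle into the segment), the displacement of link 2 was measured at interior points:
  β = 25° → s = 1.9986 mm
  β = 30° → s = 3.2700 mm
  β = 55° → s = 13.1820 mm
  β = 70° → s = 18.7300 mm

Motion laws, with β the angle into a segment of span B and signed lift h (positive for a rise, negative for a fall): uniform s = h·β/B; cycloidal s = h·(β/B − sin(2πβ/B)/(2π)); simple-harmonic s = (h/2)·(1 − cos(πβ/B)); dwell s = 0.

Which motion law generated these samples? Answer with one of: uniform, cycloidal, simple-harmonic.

candidates at β/B = r: uniform s = h·r (linear in β); cycloidal s = h·(r − sin(2πr)/(2π)); simple-harmonic s = (h/2)(1 − cos(πr))
β=25°: printed 1.9986 | uniform 5.5000, cycloidal 1.9986, simple-harmonic 3.2218
β=30°: printed 3.2700 | uniform 6.6000, cycloidal 3.2700, simple-harmonic 4.5344
β=55°: printed 13.1820 | uniform 12.1000, cycloidal 13.1820, simple-harmonic 12.7208
β=70°: printed 18.7300 | uniform 15.4000, cycloidal 18.7300, simple-harmonic 17.4656
only one law matches every sample → cycloidal

cycloidal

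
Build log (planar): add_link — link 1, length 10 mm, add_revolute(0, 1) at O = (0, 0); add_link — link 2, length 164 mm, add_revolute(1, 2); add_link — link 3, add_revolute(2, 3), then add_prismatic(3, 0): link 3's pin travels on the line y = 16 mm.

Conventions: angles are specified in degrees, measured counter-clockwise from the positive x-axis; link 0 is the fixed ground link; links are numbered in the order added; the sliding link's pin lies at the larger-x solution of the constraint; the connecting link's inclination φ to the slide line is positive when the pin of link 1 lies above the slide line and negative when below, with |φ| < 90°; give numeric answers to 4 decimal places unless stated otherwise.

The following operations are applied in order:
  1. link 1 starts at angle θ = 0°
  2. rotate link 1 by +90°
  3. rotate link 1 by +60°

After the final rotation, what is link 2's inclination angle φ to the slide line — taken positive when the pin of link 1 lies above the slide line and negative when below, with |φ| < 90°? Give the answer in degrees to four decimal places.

geometry: r = 10 mm, L = 164 mm, e = 16 mm; θ starts at 0°
rotate link 1 by +90°: θ ← 0° +90° = 90°
rotate link 1 by +60°: θ ← 90° +60° = 150°
h = r sin θ − e = 5.000000 − 16 = -11.000000
sin φ = h / L = -11.000000 / 164 = -0.06707317
φ = arcsin(-0.06707317) = -3.845897°

-3.8459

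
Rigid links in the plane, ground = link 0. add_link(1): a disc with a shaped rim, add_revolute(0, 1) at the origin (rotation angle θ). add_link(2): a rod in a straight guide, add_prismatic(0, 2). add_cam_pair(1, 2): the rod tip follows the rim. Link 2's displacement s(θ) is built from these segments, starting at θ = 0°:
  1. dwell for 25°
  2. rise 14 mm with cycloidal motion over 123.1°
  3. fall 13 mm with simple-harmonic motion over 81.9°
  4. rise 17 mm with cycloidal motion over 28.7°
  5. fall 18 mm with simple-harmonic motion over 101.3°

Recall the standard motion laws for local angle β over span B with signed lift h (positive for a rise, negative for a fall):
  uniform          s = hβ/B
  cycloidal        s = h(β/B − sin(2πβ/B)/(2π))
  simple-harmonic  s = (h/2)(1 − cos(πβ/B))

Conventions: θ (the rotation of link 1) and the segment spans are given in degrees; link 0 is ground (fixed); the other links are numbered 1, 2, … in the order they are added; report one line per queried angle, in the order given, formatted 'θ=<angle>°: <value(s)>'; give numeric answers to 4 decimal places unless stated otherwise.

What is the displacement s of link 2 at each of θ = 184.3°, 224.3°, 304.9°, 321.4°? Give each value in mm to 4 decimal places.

segment 1 (0° to 25°, dwell): s unchanged at 0.0000
segment 2 (25° to 148.1°, cycloidal, h = 14) is passed completely: s = 0.0000 + (14) = 14.0000
θ = 184.3° falls in segment 3 (148.1° to 230°, simple-harmonic, h = -13): β = 184.3 − 148.1 = 36.2°, B = 81.9°; Δs = -13/2·(1 − cos(π·0.4420)) = -5.3222; s = 14.0000 − 5.3222 = 8.6778
θ = 224.3° falls in segment 3 (148.1° to 230°, simple-harmonic, h = -13): β = 224.3 − 148.1 = 76.2°, B = 81.9°; Δs = -13/2·(1 − cos(π·0.9304)) = -12.8452; s = 14.0000 − 12.8452 = 1.1548
segment 3 (148.1° to 230°, simple-harmonic, h = -13) is passed completely: s = 14.0000 + (-13) = 1.0000
segment 4 (230° to 258.7°, cycloidal, h = 17) is passed completely: s = 1.0000 + (17) = 18.0000
θ = 304.9° falls in segment 5 (258.7° to 360°, simple-harmonic, h = -18): β = 304.9 − 258.7 = 46.2°, B = 101.3°; Δs = -18/2·(1 − cos(π·0.4561)) = -7.7619; s = 18.0000 − 7.7619 = 10.2381
θ = 321.4° falls in segment 5 (258.7° to 360°, simple-harmonic, h = -18): β = 321.4 − 258.7 = 62.7°, B = 101.3°; Δs = -18/2·(1 − cos(π·0.6190)) = -12.2856; s = 18.0000 − 12.2856 = 5.7144

θ=184.3°: 8.6778
θ=224.3°: 1.1548
θ=304.9°: 10.2381
θ=321.4°: 5.7144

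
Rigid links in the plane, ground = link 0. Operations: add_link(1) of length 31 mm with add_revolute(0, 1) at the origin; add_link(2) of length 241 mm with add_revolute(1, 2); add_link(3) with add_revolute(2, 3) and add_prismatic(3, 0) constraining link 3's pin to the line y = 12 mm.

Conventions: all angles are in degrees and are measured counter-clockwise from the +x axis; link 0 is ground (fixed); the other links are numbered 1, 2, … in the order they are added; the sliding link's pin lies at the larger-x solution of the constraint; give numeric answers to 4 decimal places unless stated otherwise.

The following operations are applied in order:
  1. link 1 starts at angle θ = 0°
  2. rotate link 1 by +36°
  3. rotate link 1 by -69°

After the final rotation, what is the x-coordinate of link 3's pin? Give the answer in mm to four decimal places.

geometry: r = 31 mm, L = 241 mm, e = 12 mm; θ starts at 0°
rotate link 1 by +36°: θ ← 0° +36° = 36°
rotate link 1 by -69°: θ ← 36° -69° = -33°
crank pin P = (r cos θ, r sin θ) = (25.998788, -16.883810)
h = r sin θ − e = -16.883810 − 12 = -28.883810
x = r cos θ + √(L² − h²) = 25.998788 + 239.262880 = 265.261667

265.2617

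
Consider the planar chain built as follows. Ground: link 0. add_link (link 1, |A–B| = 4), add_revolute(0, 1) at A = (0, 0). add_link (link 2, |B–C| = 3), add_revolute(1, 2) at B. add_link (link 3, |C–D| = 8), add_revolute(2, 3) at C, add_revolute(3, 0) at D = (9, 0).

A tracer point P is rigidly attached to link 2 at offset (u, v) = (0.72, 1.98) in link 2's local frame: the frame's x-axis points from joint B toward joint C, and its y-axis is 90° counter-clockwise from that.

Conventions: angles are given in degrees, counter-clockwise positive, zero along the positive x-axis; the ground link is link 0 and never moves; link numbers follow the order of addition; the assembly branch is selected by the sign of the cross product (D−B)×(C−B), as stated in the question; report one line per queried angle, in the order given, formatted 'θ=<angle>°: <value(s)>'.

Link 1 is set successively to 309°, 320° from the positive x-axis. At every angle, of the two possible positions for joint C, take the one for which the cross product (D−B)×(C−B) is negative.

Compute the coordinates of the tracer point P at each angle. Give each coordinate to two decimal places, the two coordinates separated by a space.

A=(0,0), D=(9.00,0)
θ=309°: B = A + 4.00·(cos309°, sin309°) = (2.5173, -3.1086)
θ=309°: |BD| = 7.1895
θ=309°: circle(B,3.00) ∩ circle(D,8.00): a=-0.2303, h=2.9911
θ=309°:   candidates: C₊=(1.0163,-0.5111) cross=21.505; C₋=(3.6030,-5.9052) cross=-21.505
θ=309°:   branch - wants cross < 0 → take C=(3.6030,-5.9052) (cross=-21.505)
θ=309°: ex = (C−B)/|BC| = (0.3619,-0.9322); ey = (0.9322,0.3619)
θ=309°: P = B + 0.72·ex + 1.98·ey = (4.6236,-3.0632)
θ=320°: B = A + 4.00·(cos320°, sin320°) = (3.0642, -2.5712)
θ=320°: |BD| = 6.4688
θ=320°: circle(B,3.00) ∩ circle(D,8.00): a=-1.0168, h=2.8224
θ=320°:   candidates: C₊=(1.0093,-0.3854) cross=18.258; C₋=(3.2530,-5.5652) cross=-18.258
θ=320°:   branch - wants cross < 0 → take C=(3.2530,-5.5652) (cross=-18.258)
θ=320°: ex = (C−B)/|BC| = (0.0629,-0.9980); ey = (0.9980,0.0629)
θ=320°: P = B + 0.72·ex + 1.98·ey = (5.0856,-3.1651)

θ=309°: 4.62 -3.06
θ=320°: 5.09 -3.17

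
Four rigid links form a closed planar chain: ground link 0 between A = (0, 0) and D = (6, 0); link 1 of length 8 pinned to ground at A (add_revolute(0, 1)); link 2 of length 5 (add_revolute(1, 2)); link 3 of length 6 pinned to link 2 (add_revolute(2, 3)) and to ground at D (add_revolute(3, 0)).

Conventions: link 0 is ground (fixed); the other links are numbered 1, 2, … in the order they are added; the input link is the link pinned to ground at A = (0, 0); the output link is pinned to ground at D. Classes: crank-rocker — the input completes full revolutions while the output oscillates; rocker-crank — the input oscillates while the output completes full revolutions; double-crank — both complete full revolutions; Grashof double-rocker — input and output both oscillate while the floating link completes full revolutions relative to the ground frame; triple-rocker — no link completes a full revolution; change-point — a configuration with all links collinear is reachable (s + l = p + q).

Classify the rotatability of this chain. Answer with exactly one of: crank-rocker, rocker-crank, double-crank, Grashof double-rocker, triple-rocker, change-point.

lengths: ground=6, input=8, coupler=5, output=6
sorted: s=5 (shortest), l=8 (longest), p+q=12
s + l = 13 vs p + q = 12
s + l > p + q → non-Grashof → no link fully rotates → triple-rocker

triple-rocker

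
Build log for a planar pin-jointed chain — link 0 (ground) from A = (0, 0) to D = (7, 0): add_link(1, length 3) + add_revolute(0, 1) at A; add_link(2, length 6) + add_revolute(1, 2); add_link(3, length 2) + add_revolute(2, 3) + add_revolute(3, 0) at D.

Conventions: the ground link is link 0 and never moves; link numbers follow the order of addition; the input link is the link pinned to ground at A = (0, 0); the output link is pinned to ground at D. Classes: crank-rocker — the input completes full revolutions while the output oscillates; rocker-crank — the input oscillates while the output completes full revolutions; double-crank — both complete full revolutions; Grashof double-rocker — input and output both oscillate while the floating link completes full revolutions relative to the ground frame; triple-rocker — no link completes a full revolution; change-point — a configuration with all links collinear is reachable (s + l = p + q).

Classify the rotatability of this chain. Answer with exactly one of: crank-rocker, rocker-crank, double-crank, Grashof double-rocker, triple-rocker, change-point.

lengths: ground=7, input=3, coupler=6, output=2
sorted: s=2 (shortest), l=7 (longest), p+q=9
s + l = 9 vs p + q = 9
s + l = p + q → change-point (collinear configuration reachable)

change-point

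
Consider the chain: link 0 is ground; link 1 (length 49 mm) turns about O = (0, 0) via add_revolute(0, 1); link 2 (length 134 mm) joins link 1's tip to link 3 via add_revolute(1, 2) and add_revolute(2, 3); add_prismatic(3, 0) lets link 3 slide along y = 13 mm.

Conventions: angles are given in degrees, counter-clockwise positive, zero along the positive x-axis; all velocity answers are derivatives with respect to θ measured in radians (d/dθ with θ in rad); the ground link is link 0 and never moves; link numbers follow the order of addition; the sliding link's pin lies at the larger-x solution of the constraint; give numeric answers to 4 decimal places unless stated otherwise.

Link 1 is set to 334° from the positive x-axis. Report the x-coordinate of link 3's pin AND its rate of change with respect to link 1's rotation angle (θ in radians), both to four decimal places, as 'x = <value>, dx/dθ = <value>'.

geometry: r = 49 mm, L = 134 mm, e = 13 mm
crank pin P = (r cos θ, r sin θ) = (44.040908, -21.480186)
h = r sin θ − e = -21.480186 − 13 = -34.480186
x = r cos θ + √(L² − h²) = 44.040908 + 129.487902 = 173.528810
dx/dθ = −r sin θ − h·r cos θ/√(L² − h²) (θ in radians; h = -34.480186) = 33.207449

x = 173.5288, dx/dθ = 33.2074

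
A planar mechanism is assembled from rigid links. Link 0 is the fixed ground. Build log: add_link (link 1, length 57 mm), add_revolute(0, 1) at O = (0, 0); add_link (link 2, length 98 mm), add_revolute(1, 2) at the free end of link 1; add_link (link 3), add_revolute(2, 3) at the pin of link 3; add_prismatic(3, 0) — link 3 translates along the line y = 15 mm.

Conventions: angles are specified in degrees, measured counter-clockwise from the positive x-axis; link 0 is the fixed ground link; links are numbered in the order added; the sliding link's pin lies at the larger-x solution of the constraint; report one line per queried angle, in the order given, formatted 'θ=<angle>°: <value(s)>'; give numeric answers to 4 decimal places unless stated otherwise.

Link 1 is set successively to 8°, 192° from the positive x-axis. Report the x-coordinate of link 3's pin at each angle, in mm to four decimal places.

geometry: r = 57 mm, L = 98 mm, e = 15 mm
θ=8°: crank pin P = (r cos θ, r sin θ) = (56.445280, 7.932867)
θ=8°: h = r sin θ − e = 7.932867 − 15 = -7.067133
θ=8°: x = r cos θ + √(L² − h²) = 56.445280 + 97.744850 = 154.190130
θ=192°: crank pin P = (r cos θ, r sin θ) = (-55.754413, -11.850966)
θ=192°: h = r sin θ − e = -11.850966 − 15 = -26.850966
θ=192°: x = r cos θ + √(L² − h²) = -55.754413 + 94.249804 = 38.495391

θ=8°: 154.1901
θ=192°: 38.4954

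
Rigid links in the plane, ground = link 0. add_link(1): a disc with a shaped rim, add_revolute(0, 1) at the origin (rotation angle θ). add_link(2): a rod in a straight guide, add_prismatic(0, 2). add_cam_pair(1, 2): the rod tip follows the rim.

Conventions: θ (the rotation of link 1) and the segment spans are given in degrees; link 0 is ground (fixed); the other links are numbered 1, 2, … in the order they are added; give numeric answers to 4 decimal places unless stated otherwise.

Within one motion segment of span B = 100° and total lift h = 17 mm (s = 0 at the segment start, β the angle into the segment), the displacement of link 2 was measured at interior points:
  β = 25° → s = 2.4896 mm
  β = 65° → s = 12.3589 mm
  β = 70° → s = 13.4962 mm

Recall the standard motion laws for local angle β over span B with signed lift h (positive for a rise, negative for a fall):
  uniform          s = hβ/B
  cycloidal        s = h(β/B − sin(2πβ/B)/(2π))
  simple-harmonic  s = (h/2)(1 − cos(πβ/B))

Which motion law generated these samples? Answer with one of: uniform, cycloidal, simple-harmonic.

candidates at β/B = r: uniform s = h·r (linear in β); cycloidal s = h·(r − sin(2πr)/(2π)); simple-harmonic s = (h/2)(1 − cos(πr))
β=25°: printed 2.4896 | uniform 4.2500, cycloidal 1.5444, simple-harmonic 2.4896
β=65°: printed 12.3589 | uniform 11.0500, cycloidal 13.2389, simple-harmonic 12.3589
β=70°: printed 13.4962 | uniform 11.9000, cycloidal 14.4732, simple-harmonic 13.4962
only one law matches every sample → simple-harmonic

simple-harmonic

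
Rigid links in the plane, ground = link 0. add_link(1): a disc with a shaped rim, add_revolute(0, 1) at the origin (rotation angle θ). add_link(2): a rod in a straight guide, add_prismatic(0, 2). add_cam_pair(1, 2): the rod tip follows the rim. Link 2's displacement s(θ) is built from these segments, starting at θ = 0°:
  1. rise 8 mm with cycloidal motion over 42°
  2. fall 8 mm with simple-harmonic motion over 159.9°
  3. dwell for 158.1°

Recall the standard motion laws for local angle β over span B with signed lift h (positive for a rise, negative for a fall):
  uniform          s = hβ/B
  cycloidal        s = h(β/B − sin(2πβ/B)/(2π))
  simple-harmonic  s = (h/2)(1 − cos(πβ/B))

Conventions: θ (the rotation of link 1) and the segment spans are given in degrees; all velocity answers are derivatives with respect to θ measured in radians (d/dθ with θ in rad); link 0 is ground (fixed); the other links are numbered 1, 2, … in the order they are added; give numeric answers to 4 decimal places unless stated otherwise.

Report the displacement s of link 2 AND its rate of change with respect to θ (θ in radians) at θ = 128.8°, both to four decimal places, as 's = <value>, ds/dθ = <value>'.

segment 1 (0° to 42°, cycloidal, h = 8) is passed completely: s = 0.0000 + (8) = 8.0000
θ = 128.8° falls in segment 2 (42° to 201.9°, simple-harmonic, h = -8): β = 128.8 − 42 = 86.8°, B = 159.9°; Δs = -8/2·(1 − cos(π·0.5428)) = -4.5367; s = 8.0000 − 4.5367 = 3.4633
velocity in seg [42°–201.9°] (simple-harmonic), θ in radians: β = 86.8° = 1.5149 rad, B = 159.9° = 2.7908 rad; ds/dθ = (πh/(2B)) sin(πβ/B) = (π·(-8)/(2·2.7908)) sin(π·0.5428) = -4.462097 mm/rad

s = 3.4633, ds/dθ = -4.4621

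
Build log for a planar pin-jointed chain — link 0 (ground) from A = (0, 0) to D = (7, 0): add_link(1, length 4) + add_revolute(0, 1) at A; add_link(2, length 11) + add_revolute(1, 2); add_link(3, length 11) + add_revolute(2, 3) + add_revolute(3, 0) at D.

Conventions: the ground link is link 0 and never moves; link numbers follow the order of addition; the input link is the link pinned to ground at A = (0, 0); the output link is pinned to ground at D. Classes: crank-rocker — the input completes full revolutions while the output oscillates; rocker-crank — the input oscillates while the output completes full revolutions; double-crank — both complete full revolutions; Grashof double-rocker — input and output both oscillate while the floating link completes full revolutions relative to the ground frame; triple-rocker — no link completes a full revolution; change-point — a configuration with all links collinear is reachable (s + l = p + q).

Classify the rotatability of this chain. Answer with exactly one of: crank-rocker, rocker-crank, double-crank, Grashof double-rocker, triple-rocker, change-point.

lengths: ground=7, input=4, coupler=11, output=11
sorted: s=4 (shortest), l=11 (longest), p+q=18
s + l = 15 vs p + q = 18
s + l < p + q (Grashof) with shortest = input link → crank-rocker

crank-rocker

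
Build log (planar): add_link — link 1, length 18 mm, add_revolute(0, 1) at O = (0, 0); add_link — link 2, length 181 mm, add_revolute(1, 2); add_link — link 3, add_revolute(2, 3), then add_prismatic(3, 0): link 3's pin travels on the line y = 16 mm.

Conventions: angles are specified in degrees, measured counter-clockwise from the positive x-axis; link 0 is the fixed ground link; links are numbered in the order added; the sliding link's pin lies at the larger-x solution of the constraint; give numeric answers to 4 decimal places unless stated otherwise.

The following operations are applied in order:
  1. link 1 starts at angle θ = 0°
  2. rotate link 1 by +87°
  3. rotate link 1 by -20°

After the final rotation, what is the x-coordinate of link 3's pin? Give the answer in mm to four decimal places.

geometry: r = 18 mm, L = 181 mm, e = 16 mm; θ starts at 0°
rotate link 1 by +87°: θ ← 0° +87° = 87°
rotate link 1 by -20°: θ ← 87° -20° = 67°
crank pin P = (r cos θ, r sin θ) = (7.033160, 16.569087)
h = r sin θ − e = 16.569087 − 16 = 0.569087
x = r cos θ + √(L² − h²) = 7.033160 + 180.999105 = 188.032266

188.0323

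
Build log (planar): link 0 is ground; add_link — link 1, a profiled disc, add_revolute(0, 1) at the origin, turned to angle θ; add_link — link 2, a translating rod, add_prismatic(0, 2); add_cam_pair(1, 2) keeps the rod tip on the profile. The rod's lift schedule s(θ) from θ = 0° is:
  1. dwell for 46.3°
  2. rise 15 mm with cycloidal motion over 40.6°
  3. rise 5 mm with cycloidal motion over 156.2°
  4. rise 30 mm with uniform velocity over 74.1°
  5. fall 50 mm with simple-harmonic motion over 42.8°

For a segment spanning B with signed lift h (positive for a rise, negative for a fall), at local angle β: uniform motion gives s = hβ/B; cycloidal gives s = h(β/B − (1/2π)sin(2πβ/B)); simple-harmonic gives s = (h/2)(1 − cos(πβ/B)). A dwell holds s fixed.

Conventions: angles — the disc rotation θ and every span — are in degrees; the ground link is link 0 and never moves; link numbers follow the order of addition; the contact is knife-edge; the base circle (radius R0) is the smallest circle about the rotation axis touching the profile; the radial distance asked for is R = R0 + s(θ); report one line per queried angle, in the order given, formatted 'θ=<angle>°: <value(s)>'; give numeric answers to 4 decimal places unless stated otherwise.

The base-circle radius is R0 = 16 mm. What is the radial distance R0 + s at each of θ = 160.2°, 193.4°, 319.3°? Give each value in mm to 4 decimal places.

seg 1 [0°–46.3°] dwell: s stays 0.0000
seg 2 [46.3°–86.9°] cycloidal, h=15: full span → s += 15 → s = 15.0000
seg 3 [86.9°–243.1°] cycloidal, h=5: θ=160.2° here. β=73.3, B=156.2. 5·(0.4693 − sin(2π·0.4693)/(2π)) = 2.1937 → s = 17.1937
seg 3 [86.9°–243.1°] cycloidal, h=5: θ=193.4° here. β=106.5, B=156.2. 5·(0.6818 − sin(2π·0.6818)/(2π)) = 4.1330 → s = 19.1330
seg 3 [86.9°–243.1°] cycloidal, h=5: full span → s += 5 → s = 20.0000
seg 4 [243.1°–317.2°] uniform, h=30: full span → s += 30 → s = 50.0000
seg 5 [317.2°–360°] simple-harmonic, h=-50: θ=319.3° here. β=2.1, B=42.8. -50/2·(1 − cos(π·0.0491)) = -0.2964 → s = 49.7036
θ=160.2°: R = R0 + s = 16 + 17.1937 = 33.1937
θ=193.4°: R = R0 + s = 16 + 19.1330 = 35.1330
θ=319.3°: R = R0 + s = 16 + 49.7036 = 65.7036

θ=160.2°: 33.1937
θ=193.4°: 35.1330
θ=319.3°: 65.7036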